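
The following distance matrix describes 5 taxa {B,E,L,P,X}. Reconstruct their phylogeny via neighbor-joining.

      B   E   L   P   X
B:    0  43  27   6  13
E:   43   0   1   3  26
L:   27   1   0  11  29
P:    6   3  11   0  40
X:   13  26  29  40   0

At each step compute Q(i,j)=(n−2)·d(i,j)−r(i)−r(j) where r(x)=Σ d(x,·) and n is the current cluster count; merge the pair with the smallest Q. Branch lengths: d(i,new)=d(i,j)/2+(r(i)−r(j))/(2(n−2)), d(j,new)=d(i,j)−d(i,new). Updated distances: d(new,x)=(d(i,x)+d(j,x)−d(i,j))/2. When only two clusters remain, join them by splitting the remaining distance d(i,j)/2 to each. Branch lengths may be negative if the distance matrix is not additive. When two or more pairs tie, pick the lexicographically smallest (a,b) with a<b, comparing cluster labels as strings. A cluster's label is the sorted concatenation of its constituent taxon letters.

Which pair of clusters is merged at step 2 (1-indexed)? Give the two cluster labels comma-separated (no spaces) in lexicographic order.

1. join B+X (d=13, Q=-158) ⇒ BX; edges |B|=10/3, |X|=29/3
  updated: d(BX,E)=28, d(BX,L)=43/2, d(BX,P)=33/2
2. join BX+P (d=33/2, Q=-127/2) ⇒ BPX; edges |BX|=137/8, |P|=-5/8
  updated: d(BPX,E)=29/4, d(BPX,L)=8
3. join BPX+E (d=29/4, Q=-65/4) ⇒ BEPX; edges |BPX|=57/8, |E|=1/8
  updated: d(BEPX,L)=7/8
4. join BEPX+L (d=7/8) ⇒ BELPX; edges |BEPX|=7/16, |L|=7/16
final tree: ((((B:10/3,X:29/3):137/8,P:-5/8):57/8,E:1/8):7/16,L:7/16)
total length: 301/8

BX,P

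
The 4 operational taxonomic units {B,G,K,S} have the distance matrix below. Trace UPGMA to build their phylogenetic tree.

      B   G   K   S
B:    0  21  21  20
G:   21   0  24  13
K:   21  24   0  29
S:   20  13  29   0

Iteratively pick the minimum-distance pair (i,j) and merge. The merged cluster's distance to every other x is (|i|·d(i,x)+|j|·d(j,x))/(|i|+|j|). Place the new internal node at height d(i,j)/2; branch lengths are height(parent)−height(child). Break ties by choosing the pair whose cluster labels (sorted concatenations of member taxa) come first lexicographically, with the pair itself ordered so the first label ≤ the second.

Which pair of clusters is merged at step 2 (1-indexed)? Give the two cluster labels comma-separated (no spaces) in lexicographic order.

B,GS

1. join G+S (d=13) ⇒ GS; edges |G|=13/2, |S|=13/2
  updated: d(B,GS)=41/2, d(GS,K)=53/2
2. join B+GS (d=41/2) ⇒ BGS; edges |B|=41/4, |GS|=15/4
  updated: d(BGS,K)=74/3
3. join BGS+K (d=74/3) ⇒ BGKS; edges |BGS|=25/12, |K|=37/3
final tree: ((B:41/4,(G:13/2,S:13/2):15/4):25/12,K:37/3)
total length: 497/12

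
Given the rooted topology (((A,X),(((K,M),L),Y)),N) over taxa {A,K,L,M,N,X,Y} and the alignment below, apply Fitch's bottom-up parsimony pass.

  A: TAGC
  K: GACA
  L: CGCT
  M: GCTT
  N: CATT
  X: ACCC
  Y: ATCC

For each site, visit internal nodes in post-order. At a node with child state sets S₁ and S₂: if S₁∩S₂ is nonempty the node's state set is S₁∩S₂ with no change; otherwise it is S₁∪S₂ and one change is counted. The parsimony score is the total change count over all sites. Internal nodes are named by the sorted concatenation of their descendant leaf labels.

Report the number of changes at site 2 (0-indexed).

3

AX@0: {T} ∪ {A} = {A,T} (union, +1)
KM@0: {G} ∩ {G} = {G} (intersection, +0)
KLM@0: {G} ∪ {C} = {C,G} (union, +1)
KLMY@0: {C,G} ∪ {A} = {A,C,G} (union, +1)
AKLMXY@0: {A,T} ∩ {A,C,G} = {A} (intersection, +0)
AKLMNXY@0: {A} ∪ {C} = {A,C} (union, +1)
AX@1: {A} ∪ {C} = {A,C} (union, +1)
KM@1: {A} ∪ {C} = {A,C} (union, +1)
KLM@1: {A,C} ∪ {G} = {A,C,G} (union, +1)
KLMY@1: {A,C,G} ∪ {T} = {A,C,G,T} (union, +1)
AKLMXY@1: {A,C} ∩ {A,C,G,T} = {A,C} (intersection, +0)
AKLMNXY@1: {A,C} ∩ {A} = {A} (intersection, +0)
AX@2: {G} ∪ {C} = {C,G} (union, +1)
KM@2: {C} ∪ {T} = {C,T} (union, +1)
KLM@2: {C,T} ∩ {C} = {C} (intersection, +0)
KLMY@2: {C} ∩ {C} = {C} (intersection, +0)
AKLMXY@2: {C,G} ∩ {C} = {C} (intersection, +0)
AKLMNXY@2: {C} ∪ {T} = {C,T} (union, +1)
AX@3: {C} ∩ {C} = {C} (intersection, +0)
KM@3: {A} ∪ {T} = {A,T} (union, +1)
KLM@3: {A,T} ∩ {T} = {T} (intersection, +0)
KLMY@3: {T} ∪ {C} = {C,T} (union, +1)
AKLMXY@3: {C} ∩ {C,T} = {C} (intersection, +0)
AKLMNXY@3: {C} ∪ {T} = {C,T} (union, +1)
per-site changes: [4, 4, 3, 3]; total = 14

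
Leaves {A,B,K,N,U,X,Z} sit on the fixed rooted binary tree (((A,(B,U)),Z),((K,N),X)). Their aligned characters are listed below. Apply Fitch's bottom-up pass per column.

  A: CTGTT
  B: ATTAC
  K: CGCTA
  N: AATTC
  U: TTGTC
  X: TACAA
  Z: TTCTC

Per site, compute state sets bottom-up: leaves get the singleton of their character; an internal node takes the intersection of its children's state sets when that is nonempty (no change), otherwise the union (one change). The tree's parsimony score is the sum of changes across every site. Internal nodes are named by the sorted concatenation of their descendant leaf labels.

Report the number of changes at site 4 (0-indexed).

BU@0: {A} ∪ {T} = {A,T} (union, +1)
ABU@0: {C} ∪ {A,T} = {A,C,T} (union, +1)
ABUZ@0: {A,C,T} ∩ {T} = {T} (intersection, +0)
KN@0: {C} ∪ {A} = {A,C} (union, +1)
KNX@0: {A,C} ∪ {T} = {A,C,T} (union, +1)
ABKNUXZ@0: {T} ∩ {A,C,T} = {T} (intersection, +0)
BU@1: {T} ∩ {T} = {T} (intersection, +0)
ABU@1: {T} ∩ {T} = {T} (intersection, +0)
ABUZ@1: {T} ∩ {T} = {T} (intersection, +0)
KN@1: {G} ∪ {A} = {A,G} (union, +1)
KNX@1: {A,G} ∩ {A} = {A} (intersection, +0)
ABKNUXZ@1: {T} ∪ {A} = {A,T} (union, +1)
BU@2: {T} ∪ {G} = {G,T} (union, +1)
ABU@2: {G} ∩ {G,T} = {G} (intersection, +0)
ABUZ@2: {G} ∪ {C} = {C,G} (union, +1)
KN@2: {C} ∪ {T} = {C,T} (union, +1)
KNX@2: {C,T} ∩ {C} = {C} (intersection, +0)
ABKNUXZ@2: {C,G} ∩ {C} = {C} (intersection, +0)
BU@3: {A} ∪ {T} = {A,T} (union, +1)
ABU@3: {T} ∩ {A,T} = {T} (intersection, +0)
ABUZ@3: {T} ∩ {T} = {T} (intersection, +0)
KN@3: {T} ∩ {T} = {T} (intersection, +0)
KNX@3: {T} ∪ {A} = {A,T} (union, +1)
ABKNUXZ@3: {T} ∩ {A,T} = {T} (intersection, +0)
BU@4: {C} ∩ {C} = {C} (intersection, +0)
ABU@4: {T} ∪ {C} = {C,T} (union, +1)
ABUZ@4: {C,T} ∩ {C} = {C} (intersection, +0)
KN@4: {A} ∪ {C} = {A,C} (union, +1)
KNX@4: {A,C} ∩ {A} = {A} (intersection, +0)
ABKNUXZ@4: {C} ∪ {A} = {A,C} (union, +1)
per-site changes: [4, 2, 3, 2, 3]; total = 14

3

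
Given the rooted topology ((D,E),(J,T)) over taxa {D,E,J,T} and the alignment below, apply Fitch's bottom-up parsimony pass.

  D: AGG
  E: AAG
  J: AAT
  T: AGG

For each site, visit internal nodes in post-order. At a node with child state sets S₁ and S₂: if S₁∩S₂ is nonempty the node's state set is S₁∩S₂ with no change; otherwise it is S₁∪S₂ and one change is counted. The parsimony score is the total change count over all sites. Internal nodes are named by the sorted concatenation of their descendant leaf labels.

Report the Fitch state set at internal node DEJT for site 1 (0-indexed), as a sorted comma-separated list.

A,G

[col 0] DE: children D:{A}, E:{A} ∩→ {A}; cost 0
[col 0] JT: children J:{A}, T:{A} ∩→ {A}; cost 0
[col 0] DEJT: children DE:{A}, JT:{A} ∩→ {A}; cost 0
[col 1] DE: children D:{G}, E:{A} ∪→ {A,G}; cost 1
[col 1] JT: children J:{A}, T:{G} ∪→ {A,G}; cost 1
[col 1] DEJT: children DE:{A,G}, JT:{A,G} ∩→ {A,G}; cost 0
[col 2] DE: children D:{G}, E:{G} ∩→ {G}; cost 0
[col 2] JT: children J:{T}, T:{G} ∪→ {G,T}; cost 1
[col 2] DEJT: children DE:{G}, JT:{G,T} ∩→ {G}; cost 0
per-site changes: [0, 2, 1]; total = 3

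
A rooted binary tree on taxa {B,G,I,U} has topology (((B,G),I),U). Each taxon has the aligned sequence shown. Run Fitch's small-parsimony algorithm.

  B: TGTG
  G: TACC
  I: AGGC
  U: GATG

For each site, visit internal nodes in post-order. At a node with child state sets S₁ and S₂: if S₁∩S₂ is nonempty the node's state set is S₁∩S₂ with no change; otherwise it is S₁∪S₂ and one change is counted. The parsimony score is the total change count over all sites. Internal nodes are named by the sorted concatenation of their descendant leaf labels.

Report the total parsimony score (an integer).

BG@0: {T} ∩ {T} = {T} (intersection, +0)
BGI@0: {T} ∪ {A} = {A,T} (union, +1)
BGIU@0: {A,T} ∪ {G} = {A,G,T} (union, +1)
BG@1: {G} ∪ {A} = {A,G} (union, +1)
BGI@1: {A,G} ∩ {G} = {G} (intersection, +0)
BGIU@1: {G} ∪ {A} = {A,G} (union, +1)
BG@2: {T} ∪ {C} = {C,T} (union, +1)
BGI@2: {C,T} ∪ {G} = {C,G,T} (union, +1)
BGIU@2: {C,G,T} ∩ {T} = {T} (intersection, +0)
BG@3: {G} ∪ {C} = {C,G} (union, +1)
BGI@3: {C,G} ∩ {C} = {C} (intersection, +0)
BGIU@3: {C} ∪ {G} = {C,G} (union, +1)
per-site changes: [2, 2, 2, 2]; total = 8

8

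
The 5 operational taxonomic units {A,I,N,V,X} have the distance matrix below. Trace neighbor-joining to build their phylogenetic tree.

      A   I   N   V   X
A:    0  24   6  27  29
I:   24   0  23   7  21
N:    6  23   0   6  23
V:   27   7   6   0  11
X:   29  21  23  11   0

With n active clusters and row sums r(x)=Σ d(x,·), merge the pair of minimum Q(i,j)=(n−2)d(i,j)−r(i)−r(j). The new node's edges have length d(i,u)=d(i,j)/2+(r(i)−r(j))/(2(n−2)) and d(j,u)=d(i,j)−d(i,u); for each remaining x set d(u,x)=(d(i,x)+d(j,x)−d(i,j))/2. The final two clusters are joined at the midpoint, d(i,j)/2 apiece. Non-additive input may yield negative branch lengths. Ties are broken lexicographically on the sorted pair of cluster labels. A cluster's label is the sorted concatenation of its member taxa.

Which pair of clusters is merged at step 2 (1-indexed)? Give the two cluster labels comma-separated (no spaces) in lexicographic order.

iteration 1: select A,N (d=6, Q=-126); attach at lengths (23/3, -5/3); label the merged cluster AN
  updated: d(AN,I)=41/2, d(AN,V)=27/2, d(AN,X)=23
iteration 2: select AN,X (d=23, Q=-66); attach at lengths (12, 11); label the merged cluster ANX
  updated: d(ANX,I)=37/4, d(ANX,V)=3/4
iteration 3: select ANX,I (d=37/4, Q=-17); attach at lengths (3/2, 31/4); label the merged cluster AINX
  updated: d(AINX,V)=-3/4
iteration 4: select AINX,V (d=-3/4); attach at lengths (-3/8, -3/8); label the merged cluster AINVX
final tree: ((((A:23/3,N:-5/3):12,X:11):3/2,I:31/4):-3/8,V:-3/8)
total length: 75/2

AN,X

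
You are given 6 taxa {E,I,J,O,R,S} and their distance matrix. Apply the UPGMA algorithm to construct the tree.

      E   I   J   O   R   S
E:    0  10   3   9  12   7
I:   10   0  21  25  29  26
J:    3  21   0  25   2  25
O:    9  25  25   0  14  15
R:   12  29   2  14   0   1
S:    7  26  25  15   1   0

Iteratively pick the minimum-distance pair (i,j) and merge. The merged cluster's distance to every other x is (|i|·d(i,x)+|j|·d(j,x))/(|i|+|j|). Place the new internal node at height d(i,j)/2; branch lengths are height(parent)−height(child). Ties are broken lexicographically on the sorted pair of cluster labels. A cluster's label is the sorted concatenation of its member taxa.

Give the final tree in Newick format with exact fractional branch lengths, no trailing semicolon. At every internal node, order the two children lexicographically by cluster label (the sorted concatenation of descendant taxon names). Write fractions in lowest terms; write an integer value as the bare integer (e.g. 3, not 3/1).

((((E:3/2,J:3/2):17/4,(R:1/2,S:1/2):21/4):17/8,O:63/8):129/40,I:111/10)

iteration 1: select R,S (d=1); attach at lengths (1/2, 1/2); label the merged cluster RS
  updated: d(E,RS)=19/2, d(I,RS)=55/2, d(J,RS)=27/2, d(O,RS)=29/2
iteration 2: select E,J (d=3); attach at lengths (3/2, 3/2); label the merged cluster EJ
  updated: d(EJ,I)=31/2, d(EJ,O)=17, d(EJ,RS)=23/2
iteration 3: select EJ,RS (d=23/2); attach at lengths (17/4, 21/4); label the merged cluster EJRS
  updated: d(EJRS,I)=43/2, d(EJRS,O)=63/4
iteration 4: select EJRS,O (d=63/4); attach at lengths (17/8, 63/8); label the merged cluster EJORS
  updated: d(EJORS,I)=111/5
iteration 5: select EJORS,I (d=111/5); attach at lengths (129/40, 111/10); label the merged cluster EIJORS
final tree: ((((E:3/2,J:3/2):17/4,(R:1/2,S:1/2):21/4):17/8,O:63/8):129/40,I:111/10)
total length: 1513/40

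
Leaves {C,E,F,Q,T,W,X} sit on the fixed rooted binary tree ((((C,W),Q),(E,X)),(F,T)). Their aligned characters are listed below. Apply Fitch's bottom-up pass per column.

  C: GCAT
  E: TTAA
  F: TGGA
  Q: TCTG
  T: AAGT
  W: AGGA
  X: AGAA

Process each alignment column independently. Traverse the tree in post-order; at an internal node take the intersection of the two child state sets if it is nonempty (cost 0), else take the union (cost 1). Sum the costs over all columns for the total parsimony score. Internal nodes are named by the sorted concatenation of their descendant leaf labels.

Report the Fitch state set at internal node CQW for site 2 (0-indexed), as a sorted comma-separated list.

[col 0] CW: children C:{G}, W:{A} ∪→ {A,G}; cost 1
[col 0] CQW: children CW:{A,G}, Q:{T} ∪→ {A,G,T}; cost 1
[col 0] EX: children E:{T}, X:{A} ∪→ {A,T}; cost 1
[col 0] CEQWX: children CQW:{A,G,T}, EX:{A,T} ∩→ {A,T}; cost 0
[col 0] FT: children F:{T}, T:{A} ∪→ {A,T}; cost 1
[col 0] CEFQTWX: children CEQWX:{A,T}, FT:{A,T} ∩→ {A,T}; cost 0
[col 1] CW: children C:{C}, W:{G} ∪→ {C,G}; cost 1
[col 1] CQW: children CW:{C,G}, Q:{C} ∩→ {C}; cost 0
[col 1] EX: children E:{T}, X:{G} ∪→ {G,T}; cost 1
[col 1] CEQWX: children CQW:{C}, EX:{G,T} ∪→ {C,G,T}; cost 1
[col 1] FT: children F:{G}, T:{A} ∪→ {A,G}; cost 1
[col 1] CEFQTWX: children CEQWX:{C,G,T}, FT:{A,G} ∩→ {G}; cost 0
[col 2] CW: children C:{A}, W:{G} ∪→ {A,G}; cost 1
[col 2] CQW: children CW:{A,G}, Q:{T} ∪→ {A,G,T}; cost 1
[col 2] EX: children E:{A}, X:{A} ∩→ {A}; cost 0
[col 2] CEQWX: children CQW:{A,G,T}, EX:{A} ∩→ {A}; cost 0
[col 2] FT: children F:{G}, T:{G} ∩→ {G}; cost 0
[col 2] CEFQTWX: children CEQWX:{A}, FT:{G} ∪→ {A,G}; cost 1
[col 3] CW: children C:{T}, W:{A} ∪→ {A,T}; cost 1
[col 3] CQW: children CW:{A,T}, Q:{G} ∪→ {A,G,T}; cost 1
[col 3] EX: children E:{A}, X:{A} ∩→ {A}; cost 0
[col 3] CEQWX: children CQW:{A,G,T}, EX:{A} ∩→ {A}; cost 0
[col 3] FT: children F:{A}, T:{T} ∪→ {A,T}; cost 1
[col 3] CEFQTWX: children CEQWX:{A}, FT:{A,T} ∩→ {A}; cost 0
per-site changes: [4, 4, 3, 3]; total = 14

A,G,T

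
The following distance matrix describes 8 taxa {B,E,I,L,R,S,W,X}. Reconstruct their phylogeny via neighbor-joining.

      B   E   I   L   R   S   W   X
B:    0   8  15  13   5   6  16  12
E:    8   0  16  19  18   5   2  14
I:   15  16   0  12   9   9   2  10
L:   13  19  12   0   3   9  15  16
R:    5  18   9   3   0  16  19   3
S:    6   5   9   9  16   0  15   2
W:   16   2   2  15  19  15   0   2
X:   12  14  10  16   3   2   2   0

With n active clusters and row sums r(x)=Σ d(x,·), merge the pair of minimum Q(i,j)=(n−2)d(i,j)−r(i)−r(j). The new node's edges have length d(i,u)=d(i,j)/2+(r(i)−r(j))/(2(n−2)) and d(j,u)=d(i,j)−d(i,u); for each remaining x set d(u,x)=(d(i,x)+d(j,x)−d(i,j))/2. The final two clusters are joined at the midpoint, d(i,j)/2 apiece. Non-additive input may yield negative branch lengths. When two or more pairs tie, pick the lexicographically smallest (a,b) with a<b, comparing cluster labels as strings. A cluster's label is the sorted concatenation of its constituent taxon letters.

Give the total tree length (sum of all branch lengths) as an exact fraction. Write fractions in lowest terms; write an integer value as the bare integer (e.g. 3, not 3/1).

929/32

step 1: merge (L,R) at d=3, Q=-142; branch lengths L→8/3, R→1/3; new cluster LR
  updated: d(B,LR)=15/2, d(E,LR)=17, d(I,LR)=9, d(LR,S)=11, d(LR,W)=31/2, d(LR,X)=8
step 2: merge (E,W) at d=2, Q=-209/2; branch lengths E→39/20, W→1/20; new cluster EW
  updated: d(B,EW)=11, d(EW,I)=8, d(EW,LR)=61/4, d(EW,S)=9, d(EW,X)=7
step 3: merge (B,LR) at d=15/2, Q=-289/4; branch lengths B→123/32, LR→117/32; new cluster BLR
  updated: d(BLR,EW)=75/8, d(BLR,I)=33/4, d(BLR,S)=19/4, d(BLR,X)=25/4
step 4: merge (EW,I) at d=8, Q=-357/8; branch lengths EW→59/16, I→69/16; new cluster EIW
  updated: d(BLR,EIW)=77/16, d(EIW,S)=5, d(EIW,X)=9/2
step 5: merge (BLR,EIW) at d=77/16, Q=-41/2; branch lengths BLR→89/32, EIW→65/32; new cluster BEILRW
  updated: d(BEILRW,S)=79/32, d(BEILRW,X)=95/32
step 6: merge (BEILRW,S) at d=79/32, Q=-119/16; branch lengths BEILRW→55/32, S→3/4; new cluster BEILRSW
  updated: d(BEILRSW,X)=5/4
step 7: merge (BEILRSW,X) at d=5/4; branch lengths BEILRSW→5/8, X→5/8; new cluster BEILRSWX
final tree: ((((B:123/32,(L:8/3,R:1/3):117/32):89/32,((E:39/20,W:1/20):59/16,I:69/16):65/32):55/32,S:3/4):5/8,X:5/8)
total length: 929/32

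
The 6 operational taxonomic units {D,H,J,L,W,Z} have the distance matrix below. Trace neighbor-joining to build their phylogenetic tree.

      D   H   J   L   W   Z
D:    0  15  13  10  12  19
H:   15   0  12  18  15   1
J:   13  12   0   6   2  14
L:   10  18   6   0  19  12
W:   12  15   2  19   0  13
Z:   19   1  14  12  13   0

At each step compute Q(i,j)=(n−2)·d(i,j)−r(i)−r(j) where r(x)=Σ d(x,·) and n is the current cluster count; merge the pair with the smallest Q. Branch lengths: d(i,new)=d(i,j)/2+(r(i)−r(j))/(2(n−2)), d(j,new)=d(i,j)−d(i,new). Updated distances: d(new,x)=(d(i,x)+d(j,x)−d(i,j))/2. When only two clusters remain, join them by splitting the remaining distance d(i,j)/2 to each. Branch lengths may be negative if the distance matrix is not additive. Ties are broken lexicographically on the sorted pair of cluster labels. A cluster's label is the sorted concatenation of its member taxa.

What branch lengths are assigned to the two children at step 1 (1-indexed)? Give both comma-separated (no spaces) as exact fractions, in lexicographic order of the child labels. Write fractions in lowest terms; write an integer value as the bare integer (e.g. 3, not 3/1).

3/4,1/4

1. join H+Z (d=1, Q=-116) ⇒ HZ; edges |H|=3/4, |Z|=1/4
  updated: d(D,HZ)=33/2, d(HZ,J)=25/2, d(HZ,L)=29/2, d(HZ,W)=27/2
2. join J+W (d=2, Q=-74) ⇒ JW; edges |J|=-7/6, |W|=19/6
  updated: d(D,JW)=23/2, d(HZ,JW)=12, d(JW,L)=23/2
3. join D+L (d=10, Q=-54) ⇒ DL; edges |D|=11/2, |L|=9/2
  updated: d(DL,HZ)=21/2, d(DL,JW)=13/2
4. join DL+HZ (d=21/2, Q=-29) ⇒ DHLZ; edges |DL|=5/2, |HZ|=8
  updated: d(DHLZ,JW)=4
5. join DHLZ+JW (d=4) ⇒ DHJLWZ; edges |DHLZ|=2, |JW|=2
final tree: (((D:11/2,L:9/2):5/2,(H:3/4,Z:1/4):8):2,(J:-7/6,W:19/6):2)
total length: 55/2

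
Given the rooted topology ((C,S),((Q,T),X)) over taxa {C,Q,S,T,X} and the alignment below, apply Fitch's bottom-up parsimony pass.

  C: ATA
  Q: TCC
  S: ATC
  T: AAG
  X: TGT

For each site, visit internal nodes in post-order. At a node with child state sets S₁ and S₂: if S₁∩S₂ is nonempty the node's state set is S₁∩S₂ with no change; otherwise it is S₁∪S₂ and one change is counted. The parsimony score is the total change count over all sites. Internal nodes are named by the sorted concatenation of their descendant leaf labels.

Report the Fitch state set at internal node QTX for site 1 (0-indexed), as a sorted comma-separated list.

A,C,G

CS@0: {A} ∩ {A} = {A} (intersection, +0)
QT@0: {T} ∪ {A} = {A,T} (union, +1)
QTX@0: {A,T} ∩ {T} = {T} (intersection, +0)
CQSTX@0: {A} ∪ {T} = {A,T} (union, +1)
CS@1: {T} ∩ {T} = {T} (intersection, +0)
QT@1: {C} ∪ {A} = {A,C} (union, +1)
QTX@1: {A,C} ∪ {G} = {A,C,G} (union, +1)
CQSTX@1: {T} ∪ {A,C,G} = {A,C,G,T} (union, +1)
CS@2: {A} ∪ {C} = {A,C} (union, +1)
QT@2: {C} ∪ {G} = {C,G} (union, +1)
QTX@2: {C,G} ∪ {T} = {C,G,T} (union, +1)
CQSTX@2: {A,C} ∩ {C,G,T} = {C} (intersection, +0)
per-site changes: [2, 3, 3]; total = 8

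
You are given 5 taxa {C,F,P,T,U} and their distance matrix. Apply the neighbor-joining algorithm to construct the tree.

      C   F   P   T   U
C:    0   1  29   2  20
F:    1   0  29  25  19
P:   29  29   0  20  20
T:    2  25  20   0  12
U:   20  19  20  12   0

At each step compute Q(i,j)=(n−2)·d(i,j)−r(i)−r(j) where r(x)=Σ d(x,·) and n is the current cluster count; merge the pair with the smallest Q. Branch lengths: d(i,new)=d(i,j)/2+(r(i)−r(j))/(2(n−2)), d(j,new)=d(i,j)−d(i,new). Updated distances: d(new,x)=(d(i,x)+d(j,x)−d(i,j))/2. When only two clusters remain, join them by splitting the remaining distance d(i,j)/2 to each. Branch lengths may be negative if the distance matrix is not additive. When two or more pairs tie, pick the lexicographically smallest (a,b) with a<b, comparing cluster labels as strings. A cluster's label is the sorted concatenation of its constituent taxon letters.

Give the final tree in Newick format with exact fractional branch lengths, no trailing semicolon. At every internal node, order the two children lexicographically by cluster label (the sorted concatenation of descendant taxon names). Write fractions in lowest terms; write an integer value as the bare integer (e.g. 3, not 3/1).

((((C:-19/6,F:25/6):83/8,T:21/8):27/8,P:115/8):45/16,U:45/16)

step 1: merge (C,F) at d=1, Q=-123; branch lengths C→-19/6, F→25/6; new cluster CF
  updated: d(CF,P)=57/2, d(CF,T)=13, d(CF,U)=19
step 2: merge (CF,T) at d=13, Q=-159/2; branch lengths CF→83/8, T→21/8; new cluster CFT
  updated: d(CFT,P)=71/4, d(CFT,U)=9
step 3: merge (CFT,P) at d=71/4, Q=-187/4; branch lengths CFT→27/8, P→115/8; new cluster CFPT
  updated: d(CFPT,U)=45/8
step 4: merge (CFPT,U) at d=45/8; branch lengths CFPT→45/16, U→45/16; new cluster CFPTU
final tree: ((((C:-19/6,F:25/6):83/8,T:21/8):27/8,P:115/8):45/16,U:45/16)
total length: 299/8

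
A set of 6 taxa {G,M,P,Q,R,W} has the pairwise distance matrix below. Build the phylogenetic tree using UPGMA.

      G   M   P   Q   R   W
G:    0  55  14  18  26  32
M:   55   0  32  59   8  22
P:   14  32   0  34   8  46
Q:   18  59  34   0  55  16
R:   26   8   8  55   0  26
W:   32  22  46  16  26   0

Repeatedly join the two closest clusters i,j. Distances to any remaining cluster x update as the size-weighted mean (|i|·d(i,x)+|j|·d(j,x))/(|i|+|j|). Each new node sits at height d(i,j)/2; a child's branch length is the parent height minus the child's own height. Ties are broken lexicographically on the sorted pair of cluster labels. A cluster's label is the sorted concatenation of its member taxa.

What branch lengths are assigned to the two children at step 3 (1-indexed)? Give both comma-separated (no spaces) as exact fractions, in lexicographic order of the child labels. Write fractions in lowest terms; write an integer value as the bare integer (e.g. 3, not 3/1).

8,8

iteration 1: select M,R (d=8); attach at lengths (4, 4); label the merged cluster MR
  updated: d(G,MR)=81/2, d(MR,P)=20, d(MR,Q)=57, d(MR,W)=24
iteration 2: select G,P (d=14); attach at lengths (7, 7); label the merged cluster GP
  updated: d(GP,MR)=121/4, d(GP,Q)=26, d(GP,W)=39
iteration 3: select Q,W (d=16); attach at lengths (8, 8); label the merged cluster QW
  updated: d(GP,QW)=65/2, d(MR,QW)=81/2
iteration 4: select GP,MR (d=121/4); attach at lengths (65/8, 89/8); label the merged cluster GMPR
  updated: d(GMPR,QW)=73/2
iteration 5: select GMPR,QW (d=73/2); attach at lengths (25/8, 41/4); label the merged cluster GMPQRW
final tree: (((G:7,P:7):65/8,(M:4,R:4):89/8):25/8,(Q:8,W:8):41/4)
total length: 565/8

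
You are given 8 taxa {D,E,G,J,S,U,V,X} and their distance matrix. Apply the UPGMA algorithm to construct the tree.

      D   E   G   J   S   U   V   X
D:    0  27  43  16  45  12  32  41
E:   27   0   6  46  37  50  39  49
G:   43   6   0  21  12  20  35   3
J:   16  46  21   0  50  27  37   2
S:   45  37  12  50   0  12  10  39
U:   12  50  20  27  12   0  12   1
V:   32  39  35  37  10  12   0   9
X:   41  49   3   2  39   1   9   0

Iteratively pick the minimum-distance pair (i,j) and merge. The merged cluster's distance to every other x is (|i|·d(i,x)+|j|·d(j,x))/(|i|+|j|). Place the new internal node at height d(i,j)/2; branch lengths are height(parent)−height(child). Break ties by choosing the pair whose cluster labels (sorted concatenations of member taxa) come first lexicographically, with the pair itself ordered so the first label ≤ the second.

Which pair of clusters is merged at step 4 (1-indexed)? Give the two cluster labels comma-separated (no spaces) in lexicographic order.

J,UX

iteration 1: select U,X (d=1); attach at lengths (1/2, 1/2); label the merged cluster UX
  updated: d(D,UX)=53/2, d(E,UX)=99/2, d(G,UX)=23/2, d(J,UX)=29/2, d(S,UX)=51/2, d(UX,V)=21/2
iteration 2: select E,G (d=6); attach at lengths (3, 3); label the merged cluster EG
  updated: d(D,EG)=35, d(EG,J)=67/2, d(EG,S)=49/2, d(EG,UX)=61/2, d(EG,V)=37
iteration 3: select S,V (d=10); attach at lengths (5, 5); label the merged cluster SV
  updated: d(D,SV)=77/2, d(EG,SV)=123/4, d(J,SV)=87/2, d(SV,UX)=18
iteration 4: select J,UX (d=29/2); attach at lengths (29/4, 27/4); label the merged cluster JUX
  updated: d(D,JUX)=23, d(EG,JUX)=63/2, d(JUX,SV)=53/2
iteration 5: select D,JUX (d=23); attach at lengths (23/2, 17/4); label the merged cluster DJUX
  updated: d(DJUX,EG)=259/8, d(DJUX,SV)=59/2
iteration 6: select DJUX,SV (d=59/2); attach at lengths (13/4, 39/4); label the merged cluster DJSUVX
  updated: d(DJSUVX,EG)=191/6
iteration 7: select DJSUVX,EG (d=191/6); attach at lengths (7/6, 155/12); label the merged cluster DEGJSUVX
final tree: (((D:23/2,(J:29/4,(U:1/2,X:1/2):27/4):17/4):13/4,(S:5,V:5):39/4):7/6,(E:3,G:3):155/12)
total length: 443/6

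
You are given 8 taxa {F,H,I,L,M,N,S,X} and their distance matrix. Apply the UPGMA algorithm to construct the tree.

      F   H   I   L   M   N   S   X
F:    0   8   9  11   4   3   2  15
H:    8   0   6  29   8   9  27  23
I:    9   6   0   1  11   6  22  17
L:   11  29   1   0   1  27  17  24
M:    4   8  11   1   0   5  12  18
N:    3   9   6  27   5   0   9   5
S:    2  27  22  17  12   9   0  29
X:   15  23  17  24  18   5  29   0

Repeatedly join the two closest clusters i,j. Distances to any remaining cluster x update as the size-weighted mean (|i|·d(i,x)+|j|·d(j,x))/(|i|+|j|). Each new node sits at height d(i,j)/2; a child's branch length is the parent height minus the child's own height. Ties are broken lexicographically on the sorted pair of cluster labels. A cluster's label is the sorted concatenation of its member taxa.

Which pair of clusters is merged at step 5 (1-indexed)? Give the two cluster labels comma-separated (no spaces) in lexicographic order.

FMNS,H

iteration 1: select I,L (d=1); attach at lengths (1/2, 1/2); label the merged cluster IL
  updated: d(F,IL)=10, d(H,IL)=35/2, d(IL,M)=6, d(IL,N)=33/2, d(IL,S)=39/2, d(IL,X)=41/2
iteration 2: select F,S (d=2); attach at lengths (1, 1); label the merged cluster FS
  updated: d(FS,H)=35/2, d(FS,IL)=59/4, d(FS,M)=8, d(FS,N)=6, d(FS,X)=22
iteration 3: select M,N (d=5); attach at lengths (5/2, 5/2); label the merged cluster MN
  updated: d(FS,MN)=7, d(H,MN)=17/2, d(IL,MN)=45/4, d(MN,X)=23/2
iteration 4: select FS,MN (d=7); attach at lengths (5/2, 1); label the merged cluster FMNS
  updated: d(FMNS,H)=13, d(FMNS,IL)=13, d(FMNS,X)=67/4
iteration 5: select FMNS,H (d=13); attach at lengths (3, 13/2); label the merged cluster FHMNS
  updated: d(FHMNS,IL)=139/10, d(FHMNS,X)=18
iteration 6: select FHMNS,IL (d=139/10); attach at lengths (9/20, 129/20); label the merged cluster FHILMNS
  updated: d(FHILMNS,X)=131/7
iteration 7: select FHILMNS,X (d=131/7); attach at lengths (337/140, 131/14); label the merged cluster FHILMNSX
final tree: (((((F:1,S:1):5/2,(M:5/2,N:5/2):1):3,H:13/2):9/20,(I:1/2,L:1/2):129/20):337/140,X:131/14)
total length: 5553/140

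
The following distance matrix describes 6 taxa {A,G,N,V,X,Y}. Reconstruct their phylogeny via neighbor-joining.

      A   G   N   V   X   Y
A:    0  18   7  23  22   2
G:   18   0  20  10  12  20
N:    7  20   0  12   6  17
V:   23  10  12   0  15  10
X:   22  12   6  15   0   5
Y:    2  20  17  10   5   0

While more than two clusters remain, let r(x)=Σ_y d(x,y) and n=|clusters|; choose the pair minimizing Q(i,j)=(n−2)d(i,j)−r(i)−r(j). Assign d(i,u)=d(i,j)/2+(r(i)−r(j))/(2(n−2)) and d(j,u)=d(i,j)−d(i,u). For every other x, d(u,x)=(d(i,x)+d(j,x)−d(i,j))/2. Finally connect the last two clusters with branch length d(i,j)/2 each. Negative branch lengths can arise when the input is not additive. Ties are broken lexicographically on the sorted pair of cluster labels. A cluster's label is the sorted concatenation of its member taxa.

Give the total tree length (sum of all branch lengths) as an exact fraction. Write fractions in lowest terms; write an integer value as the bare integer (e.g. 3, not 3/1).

iteration 1: select A,Y (d=2, Q=-118); attach at lengths (13/4, -5/4); label the merged cluster AY
  updated: d(AY,G)=18, d(AY,N)=11, d(AY,V)=31/2, d(AY,X)=25/2
iteration 2: select G,V (d=10, Q=-165/2); attach at lengths (25/4, 15/4); label the merged cluster GV
  updated: d(AY,GV)=47/4, d(GV,N)=11, d(GV,X)=17/2
iteration 3: select AY,GV (d=47/4, Q=-43); attach at lengths (55/8, 39/8); label the merged cluster AGVY
  updated: d(AGVY,N)=41/8, d(AGVY,X)=37/8
iteration 4: select AGVY,N (d=41/8, Q=-63/4); attach at lengths (15/8, 13/4); label the merged cluster AGNVY
  updated: d(AGNVY,X)=11/4
iteration 5: select AGNVY,X (d=11/4); attach at lengths (11/8, 11/8); label the merged cluster AGNVXY
final tree: ((((A:13/4,Y:-5/4):55/8,(G:25/4,V:15/4):39/8):15/8,N:13/4):11/8,X:11/8)
total length: 253/8

253/8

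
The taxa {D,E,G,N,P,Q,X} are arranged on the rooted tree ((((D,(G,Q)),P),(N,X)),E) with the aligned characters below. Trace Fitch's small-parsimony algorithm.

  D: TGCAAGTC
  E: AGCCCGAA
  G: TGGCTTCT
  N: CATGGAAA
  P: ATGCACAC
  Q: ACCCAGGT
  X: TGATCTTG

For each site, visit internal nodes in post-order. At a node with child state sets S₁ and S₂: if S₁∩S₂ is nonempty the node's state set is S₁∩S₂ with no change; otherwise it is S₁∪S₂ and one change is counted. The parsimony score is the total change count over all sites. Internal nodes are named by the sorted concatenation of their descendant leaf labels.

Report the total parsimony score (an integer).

site 0, node GQ: G={T} ∪ Q={A} → {A,T} (+1)
site 0, node DGQ: D={T} ∩ GQ={A,T} → {T} (+0)
site 0, node DGPQ: DGQ={T} ∪ P={A} → {A,T} (+1)
site 0, node NX: N={C} ∪ X={T} → {C,T} (+1)
site 0, node DGNPQX: DGPQ={A,T} ∩ NX={C,T} → {T} (+0)
site 0, node DEGNPQX: DGNPQX={T} ∪ E={A} → {A,T} (+1)
site 1, node GQ: G={G} ∪ Q={C} → {C,G} (+1)
site 1, node DGQ: D={G} ∩ GQ={C,G} → {G} (+0)
site 1, node DGPQ: DGQ={G} ∪ P={T} → {G,T} (+1)
site 1, node NX: N={A} ∪ X={G} → {A,G} (+1)
site 1, node DGNPQX: DGPQ={G,T} ∩ NX={A,G} → {G} (+0)
site 1, node DEGNPQX: DGNPQX={G} ∩ E={G} → {G} (+0)
site 2, node GQ: G={G} ∪ Q={C} → {C,G} (+1)
site 2, node DGQ: D={C} ∩ GQ={C,G} → {C} (+0)
site 2, node DGPQ: DGQ={C} ∪ P={G} → {C,G} (+1)
site 2, node NX: N={T} ∪ X={A} → {A,T} (+1)
site 2, node DGNPQX: DGPQ={C,G} ∪ NX={A,T} → {A,C,G,T} (+1)
site 2, node DEGNPQX: DGNPQX={A,C,G,T} ∩ E={C} → {C} (+0)
site 3, node GQ: G={C} ∩ Q={C} → {C} (+0)
site 3, node DGQ: D={A} ∪ GQ={C} → {A,C} (+1)
site 3, node DGPQ: DGQ={A,C} ∩ P={C} → {C} (+0)
site 3, node NX: N={G} ∪ X={T} → {G,T} (+1)
site 3, node DGNPQX: DGPQ={C} ∪ NX={G,T} → {C,G,T} (+1)
site 3, node DEGNPQX: DGNPQX={C,G,T} ∩ E={C} → {C} (+0)
site 4, node GQ: G={T} ∪ Q={A} → {A,T} (+1)
site 4, node DGQ: D={A} ∩ GQ={A,T} → {A} (+0)
site 4, node DGPQ: DGQ={A} ∩ P={A} → {A} (+0)
site 4, node NX: N={G} ∪ X={C} → {C,G} (+1)
site 4, node DGNPQX: DGPQ={A} ∪ NX={C,G} → {A,C,G} (+1)
site 4, node DEGNPQX: DGNPQX={A,C,G} ∩ E={C} → {C} (+0)
site 5, node GQ: G={T} ∪ Q={G} → {G,T} (+1)
site 5, node DGQ: D={G} ∩ GQ={G,T} → {G} (+0)
site 5, node DGPQ: DGQ={G} ∪ P={C} → {C,G} (+1)
site 5, node NX: N={A} ∪ X={T} → {A,T} (+1)
site 5, node DGNPQX: DGPQ={C,G} ∪ NX={A,T} → {A,C,G,T} (+1)
site 5, node DEGNPQX: DGNPQX={A,C,G,T} ∩ E={G} → {G} (+0)
site 6, node GQ: G={C} ∪ Q={G} → {C,G} (+1)
site 6, node DGQ: D={T} ∪ GQ={C,G} → {C,G,T} (+1)
site 6, node DGPQ: DGQ={C,G,T} ∪ P={A} → {A,C,G,T} (+1)
site 6, node NX: N={A} ∪ X={T} → {A,T} (+1)
site 6, node DGNPQX: DGPQ={A,C,G,T} ∩ NX={A,T} → {A,T} (+0)
site 6, node DEGNPQX: DGNPQX={A,T} ∩ E={A} → {A} (+0)
site 7, node GQ: G={T} ∩ Q={T} → {T} (+0)
site 7, node DGQ: D={C} ∪ GQ={T} → {C,T} (+1)
site 7, node DGPQ: DGQ={C,T} ∩ P={C} → {C} (+0)
site 7, node NX: N={A} ∪ X={G} → {A,G} (+1)
site 7, node DGNPQX: DGPQ={C} ∪ NX={A,G} → {A,C,G} (+1)
site 7, node DEGNPQX: DGNPQX={A,C,G} ∩ E={A} → {A} (+0)
per-site changes: [4, 3, 4, 3, 3, 4, 4, 3]; total = 28

28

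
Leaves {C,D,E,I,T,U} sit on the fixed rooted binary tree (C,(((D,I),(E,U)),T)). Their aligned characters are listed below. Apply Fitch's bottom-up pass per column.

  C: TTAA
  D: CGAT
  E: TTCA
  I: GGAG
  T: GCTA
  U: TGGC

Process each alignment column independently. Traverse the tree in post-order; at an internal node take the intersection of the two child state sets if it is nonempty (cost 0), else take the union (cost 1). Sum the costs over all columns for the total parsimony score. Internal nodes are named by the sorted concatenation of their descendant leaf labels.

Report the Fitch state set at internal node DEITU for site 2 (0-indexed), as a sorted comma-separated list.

A,C,G,T

site 0, node DI: D={C} ∪ I={G} → {C,G} (+1)
site 0, node EU: E={T} ∩ U={T} → {T} (+0)
site 0, node DEIU: DI={C,G} ∪ EU={T} → {C,G,T} (+1)
site 0, node DEITU: DEIU={C,G,T} ∩ T={G} → {G} (+0)
site 0, node CDEITU: C={T} ∪ DEITU={G} → {G,T} (+1)
site 1, node DI: D={G} ∩ I={G} → {G} (+0)
site 1, node EU: E={T} ∪ U={G} → {G,T} (+1)
site 1, node DEIU: DI={G} ∩ EU={G,T} → {G} (+0)
site 1, node DEITU: DEIU={G} ∪ T={C} → {C,G} (+1)
site 1, node CDEITU: C={T} ∪ DEITU={C,G} → {C,G,T} (+1)
site 2, node DI: D={A} ∩ I={A} → {A} (+0)
site 2, node EU: E={C} ∪ U={G} → {C,G} (+1)
site 2, node DEIU: DI={A} ∪ EU={C,G} → {A,C,G} (+1)
site 2, node DEITU: DEIU={A,C,G} ∪ T={T} → {A,C,G,T} (+1)
site 2, node CDEITU: C={A} ∩ DEITU={A,C,G,T} → {A} (+0)
site 3, node DI: D={T} ∪ I={G} → {G,T} (+1)
site 3, node EU: E={A} ∪ U={C} → {A,C} (+1)
site 3, node DEIU: DI={G,T} ∪ EU={A,C} → {A,C,G,T} (+1)
site 3, node DEITU: DEIU={A,C,G,T} ∩ T={A} → {A} (+0)
site 3, node CDEITU: C={A} ∩ DEITU={A} → {A} (+0)
per-site changes: [3, 3, 3, 3]; total = 12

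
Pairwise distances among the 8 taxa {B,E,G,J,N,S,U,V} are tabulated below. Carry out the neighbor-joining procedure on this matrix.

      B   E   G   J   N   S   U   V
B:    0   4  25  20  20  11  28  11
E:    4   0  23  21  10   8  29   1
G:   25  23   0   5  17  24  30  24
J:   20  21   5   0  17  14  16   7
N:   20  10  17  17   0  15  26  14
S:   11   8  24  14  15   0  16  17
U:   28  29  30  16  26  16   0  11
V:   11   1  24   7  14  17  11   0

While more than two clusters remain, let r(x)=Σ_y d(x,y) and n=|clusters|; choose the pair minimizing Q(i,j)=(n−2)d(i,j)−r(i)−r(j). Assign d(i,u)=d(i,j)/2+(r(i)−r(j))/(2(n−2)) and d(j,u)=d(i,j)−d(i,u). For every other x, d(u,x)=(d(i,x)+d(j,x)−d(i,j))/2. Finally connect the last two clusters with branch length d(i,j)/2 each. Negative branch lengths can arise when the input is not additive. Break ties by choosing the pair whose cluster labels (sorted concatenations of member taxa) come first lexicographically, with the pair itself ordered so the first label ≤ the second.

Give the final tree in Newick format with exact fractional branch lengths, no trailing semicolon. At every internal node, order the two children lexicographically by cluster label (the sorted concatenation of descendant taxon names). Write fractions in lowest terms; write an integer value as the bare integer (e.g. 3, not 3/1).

(((((B:17/4,E:-1/4):41/12,S:49/12):89/32,(U:85/8,V:3/8):123/32):57/32,(G:13/2,J:-3/2):231/32):233/64,N:233/64)

iteration 1: select G,J (d=5, Q=-218); attach at lengths (13/2, -3/2); label the merged cluster GJ
  updated: d(B,GJ)=20, d(E,GJ)=39/2, d(GJ,N)=29/2, d(GJ,S)=33/2, d(GJ,U)=41/2, d(GJ,V)=13
iteration 2: select B,E (d=4, Q=-291/2); attach at lengths (17/4, -1/4); label the merged cluster BE
  updated: d(BE,GJ)=71/4, d(BE,N)=13, d(BE,S)=15/2, d(BE,U)=53/2, d(BE,V)=4
iteration 3: select U,V (d=11, Q=-115); attach at lengths (85/8, 3/8); label the merged cluster UV
  updated: d(BE,UV)=39/4, d(GJ,UV)=45/4, d(N,UV)=29/2, d(S,UV)=11
iteration 4: select BE,S (d=15/2, Q=-151/2); attach at lengths (41/12, 49/12); label the merged cluster BES
  updated: d(BES,GJ)=107/8, d(BES,N)=41/4, d(BES,UV)=53/8
iteration 5: select BES,UV (d=53/8, Q=-395/8); attach at lengths (89/32, 123/32); label the merged cluster BESUV
  updated: d(BESUV,GJ)=9, d(BESUV,N)=145/16
iteration 6: select BESUV,GJ (d=9, Q=-521/16); attach at lengths (57/32, 231/32); label the merged cluster BEGJSUV
  updated: d(BEGJSUV,N)=233/32
iteration 7: select BEGJSUV,N (d=233/32); attach at lengths (233/64, 233/64); label the merged cluster BEGJNSUV
final tree: (((((B:17/4,E:-1/4):41/12,S:49/12):89/32,(U:85/8,V:3/8):123/32):57/32,(G:13/2,J:-3/2):231/32):233/64,N:233/64)
total length: 1613/32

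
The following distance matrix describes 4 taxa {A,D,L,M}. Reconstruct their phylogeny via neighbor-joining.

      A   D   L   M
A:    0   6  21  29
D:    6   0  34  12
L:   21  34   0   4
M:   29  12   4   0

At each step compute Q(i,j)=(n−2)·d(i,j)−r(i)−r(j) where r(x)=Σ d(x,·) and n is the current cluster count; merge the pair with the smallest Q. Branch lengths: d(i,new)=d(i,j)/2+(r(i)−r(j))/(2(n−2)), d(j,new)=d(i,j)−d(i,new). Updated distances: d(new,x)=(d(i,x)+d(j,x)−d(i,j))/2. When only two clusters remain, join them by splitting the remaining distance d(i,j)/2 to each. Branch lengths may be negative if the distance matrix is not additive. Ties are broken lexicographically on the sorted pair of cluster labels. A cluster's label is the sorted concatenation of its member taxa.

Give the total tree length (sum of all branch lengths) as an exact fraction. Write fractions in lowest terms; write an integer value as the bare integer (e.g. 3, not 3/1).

iteration 1: select A,D (d=6, Q=-96); attach at lengths (4, 2); label the merged cluster AD
  updated: d(AD,L)=49/2, d(AD,M)=35/2
iteration 2: select AD,L (d=49/2, Q=-46); attach at lengths (19, 11/2); label the merged cluster ADL
  updated: d(ADL,M)=-3/2
iteration 3: select ADL,M (d=-3/2); attach at lengths (-3/4, -3/4); label the merged cluster ADLM
final tree: (((A:4,D:2):19,L:11/2):-3/4,M:-3/4)
total length: 29

29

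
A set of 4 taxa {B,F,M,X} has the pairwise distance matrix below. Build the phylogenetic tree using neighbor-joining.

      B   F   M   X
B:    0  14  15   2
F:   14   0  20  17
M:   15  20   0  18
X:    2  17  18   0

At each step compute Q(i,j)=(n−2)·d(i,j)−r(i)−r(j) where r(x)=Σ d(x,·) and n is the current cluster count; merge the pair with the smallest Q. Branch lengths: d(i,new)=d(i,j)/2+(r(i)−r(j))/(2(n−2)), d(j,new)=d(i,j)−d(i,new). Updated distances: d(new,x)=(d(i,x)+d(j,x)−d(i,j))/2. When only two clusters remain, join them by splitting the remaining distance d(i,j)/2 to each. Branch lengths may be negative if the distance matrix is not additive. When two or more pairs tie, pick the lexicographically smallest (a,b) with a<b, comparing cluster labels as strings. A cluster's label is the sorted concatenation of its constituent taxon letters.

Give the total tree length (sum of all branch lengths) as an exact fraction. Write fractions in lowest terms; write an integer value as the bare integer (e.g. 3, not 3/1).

1. join B+X (d=2, Q=-64) ⇒ BX; edges |B|=-1/2, |X|=5/2
  updated: d(BX,F)=29/2, d(BX,M)=31/2
2. join BX+F (d=29/2, Q=-50) ⇒ BFX; edges |BX|=5, |F|=19/2
  updated: d(BFX,M)=21/2
3. join BFX+M (d=21/2) ⇒ BFMX; edges |BFX|=21/4, |M|=21/4
final tree: (((B:-1/2,X:5/2):5,F:19/2):21/4,M:21/4)
total length: 27

27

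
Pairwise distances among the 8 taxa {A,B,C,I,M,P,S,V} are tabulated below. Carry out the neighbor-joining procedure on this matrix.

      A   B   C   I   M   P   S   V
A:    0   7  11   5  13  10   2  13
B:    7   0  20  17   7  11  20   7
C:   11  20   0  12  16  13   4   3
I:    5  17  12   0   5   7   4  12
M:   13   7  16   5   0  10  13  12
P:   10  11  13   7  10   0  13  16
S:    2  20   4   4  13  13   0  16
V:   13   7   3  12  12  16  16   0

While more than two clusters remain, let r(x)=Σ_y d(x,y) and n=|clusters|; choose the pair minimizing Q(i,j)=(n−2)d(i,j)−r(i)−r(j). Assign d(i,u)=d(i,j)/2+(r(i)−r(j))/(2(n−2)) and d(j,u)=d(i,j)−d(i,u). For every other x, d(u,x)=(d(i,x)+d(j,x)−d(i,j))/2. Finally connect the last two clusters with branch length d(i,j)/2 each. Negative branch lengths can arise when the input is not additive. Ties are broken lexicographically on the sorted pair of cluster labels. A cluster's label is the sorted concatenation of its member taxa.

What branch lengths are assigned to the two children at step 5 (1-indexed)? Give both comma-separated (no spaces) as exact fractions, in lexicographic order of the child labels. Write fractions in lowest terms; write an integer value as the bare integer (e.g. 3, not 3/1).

57/32,191/32

step 1: merge (C,V) at d=3, Q=-140; branch lengths C→3/2, V→3/2; new cluster CV
  updated: d(A,CV)=21/2, d(B,CV)=12, d(CV,I)=21/2, d(CV,M)=25/2, d(CV,P)=13, d(CV,S)=17/2
step 2: merge (B,M) at d=7, Q=-199/2; branch lengths B→97/20, M→43/20; new cluster BM
  updated: d(A,BM)=13/2, d(BM,CV)=35/4, d(BM,I)=15/2, d(BM,P)=7, d(BM,S)=13
step 3: merge (A,S) at d=2, Q=-133/2; branch lengths A→3/16, S→29/16; new cluster AS
  updated: d(AS,BM)=35/4, d(AS,CV)=17/2, d(AS,I)=7/2, d(AS,P)=21/2
step 4: merge (AS,I) at d=7/2, Q=-197/4; branch lengths AS→53/24, I→31/24; new cluster AIS
  updated: d(AIS,BM)=51/8, d(AIS,CV)=31/4, d(AIS,P)=7
step 5: merge (AIS,CV) at d=31/4, Q=-281/8; branch lengths AIS→57/32, CV→191/32; new cluster ACISV
  updated: d(ACISV,BM)=59/16, d(ACISV,P)=49/8
step 6: merge (ACISV,BM) at d=59/16, Q=-269/16; branch lengths ACISV→45/32, BM→73/32; new cluster ABCIMSV
  updated: d(ABCIMSV,P)=151/32
step 7: merge (ABCIMSV,P) at d=151/32; branch lengths ABCIMSV→151/64, P→151/64; new cluster ABCIMPSV
final tree: (((((A:3/16,S:29/16):53/24,I:31/24):57/32,(C:3/2,V:3/2):191/32):45/32,(B:97/20,M:43/20):73/32):151/64,P:151/64)
total length: 1013/32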